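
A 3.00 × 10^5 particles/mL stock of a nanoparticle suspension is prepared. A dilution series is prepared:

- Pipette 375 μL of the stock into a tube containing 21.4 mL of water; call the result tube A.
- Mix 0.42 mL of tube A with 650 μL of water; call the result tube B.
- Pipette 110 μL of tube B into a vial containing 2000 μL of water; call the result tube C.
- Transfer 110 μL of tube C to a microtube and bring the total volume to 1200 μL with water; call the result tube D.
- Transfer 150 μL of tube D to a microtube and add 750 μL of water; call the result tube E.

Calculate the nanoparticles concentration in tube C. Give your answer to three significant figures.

106 particles/mL

Step 1: 375 μL + 21.4 mL = 21775 μL total → factor 21775/375 = 58.067
Step 2: 0.42 mL + 650 μL = 1.07 mL total → factor 1.07/0.42 = 2.5476
Step 3: 110 μL + 2000 μL = 2110 μL total → factor 2110/110 = 19.182
Dilution factor through tube C = 58.067 × 2.5476 × 19.182 = 2837.6
[tube C] = 3.00 × 10^5 particles/mL / 2837.6 = 106 particles/mL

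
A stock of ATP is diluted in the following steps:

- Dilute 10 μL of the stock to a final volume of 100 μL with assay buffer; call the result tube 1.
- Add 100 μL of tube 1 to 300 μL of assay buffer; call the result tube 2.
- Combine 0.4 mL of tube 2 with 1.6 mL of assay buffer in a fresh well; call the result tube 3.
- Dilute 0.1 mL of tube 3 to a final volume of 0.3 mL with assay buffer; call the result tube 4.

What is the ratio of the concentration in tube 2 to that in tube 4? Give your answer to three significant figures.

Step 1: 10 μL brought to 100 μL → factor 100/10 = 10
Step 2: 100 μL + 300 μL = 400 μL total → factor 400/100 = 4
Step 3: 0.4 mL + 1.6 mL = 2 mL total → factor 2/0.4 = 5
Step 4: 0.1 mL brought to 0.3 mL → factor 0.3/0.1 = 3
Dilution factor to tube 2 = 40; to tube 4 = 600
[tube 2]/[tube 4] = (factor to tube 4)/(factor to tube 2) = 600/40 = 15.0

15.0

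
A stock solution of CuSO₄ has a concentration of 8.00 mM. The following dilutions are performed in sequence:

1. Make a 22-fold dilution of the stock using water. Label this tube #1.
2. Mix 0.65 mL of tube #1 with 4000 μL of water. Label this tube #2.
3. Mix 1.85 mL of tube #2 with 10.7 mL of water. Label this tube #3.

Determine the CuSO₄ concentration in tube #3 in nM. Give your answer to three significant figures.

7.49 × 10^3 nM

Step 1: 22-fold → factor 22
Step 2: 0.65 mL + 4000 μL = 4.65 mL total → factor 4.65/0.65 = 7.1538
Step 3: 1.85 mL + 10.7 mL = 12.55 mL total → factor 12.55/1.85 = 6.7838
Overall dilution factor = 22 × 7.1538 × 6.7838 = 1067.7
Final = 8.00 mM / 1067.7 = 0.007493 mM = 7.49 × 10^3 nM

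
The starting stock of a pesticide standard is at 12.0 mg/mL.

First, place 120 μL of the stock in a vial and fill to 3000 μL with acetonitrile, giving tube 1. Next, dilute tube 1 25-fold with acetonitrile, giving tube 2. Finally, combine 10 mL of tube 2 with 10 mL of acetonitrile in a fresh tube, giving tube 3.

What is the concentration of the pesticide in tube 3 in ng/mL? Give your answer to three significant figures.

Step 1: 120 μL brought to 3000 μL → factor 3000/120 = 25
Step 2: 25-fold → factor 25
Step 3: 10 mL + 10 mL = 20 mL total → factor 20/10 = 2
Overall dilution factor = 25 × 25 × 2 = 1250
Final = 12.0 mg/mL / 1250 = 0.009600 mg/mL = 9.60 × 10^3 ng/mL

9.60 × 10^3 ng/mL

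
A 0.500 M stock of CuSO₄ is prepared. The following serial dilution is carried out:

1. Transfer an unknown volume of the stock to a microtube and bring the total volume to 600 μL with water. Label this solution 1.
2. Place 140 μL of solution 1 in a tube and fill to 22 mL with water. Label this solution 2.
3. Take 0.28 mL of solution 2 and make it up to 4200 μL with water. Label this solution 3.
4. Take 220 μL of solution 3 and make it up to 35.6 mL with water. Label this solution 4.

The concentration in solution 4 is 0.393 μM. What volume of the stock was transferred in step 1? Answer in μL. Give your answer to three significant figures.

180 μL

Step 1: v brought to 600 μL → factor = 600 μL/v
Step 2: 140 μL brought to 22 mL → factor 22000/140 = 157.14
Step 3: 0.28 mL brought to 4200 μL → factor 4.2/0.28 = 15
Step 4: 220 μL brought to 35.6 mL → factor 35600/220 = 161.82
Product of known-step factors = 3.8143 × 10^5
Overall factor = 0.500 M / (0.393 μM) = 1.2723 × 10^6
Step-1 factor = 1.2723 × 10^6 / 3.8143 × 10^5 = 3.3355
v = 600 μL / 3.3355 = 180 μL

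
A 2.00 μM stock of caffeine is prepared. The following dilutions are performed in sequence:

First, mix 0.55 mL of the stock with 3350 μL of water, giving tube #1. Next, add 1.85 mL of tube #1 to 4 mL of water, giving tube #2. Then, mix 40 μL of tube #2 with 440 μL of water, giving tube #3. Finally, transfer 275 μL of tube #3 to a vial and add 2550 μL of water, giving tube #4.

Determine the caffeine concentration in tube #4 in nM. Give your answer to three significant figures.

0.724 nM

Step 1: 0.55 mL + 3350 μL = 3.9 mL total → factor 3.9/0.55 = 7.0909
Step 2: 1.85 mL + 4 mL = 5.85 mL total → factor 5.85/1.85 = 3.1622
Step 3: 40 μL + 440 μL = 480 μL total → factor 480/40 = 12
Step 4: 275 μL + 2550 μL = 2825 μL total → factor 2825/275 = 10.273
Overall dilution factor = 7.0909 × 3.1622 × 12 × 10.273 = 2764.1
Final = 2.00 μM / 2764.1 = 0.0007236 μM = 0.724 nM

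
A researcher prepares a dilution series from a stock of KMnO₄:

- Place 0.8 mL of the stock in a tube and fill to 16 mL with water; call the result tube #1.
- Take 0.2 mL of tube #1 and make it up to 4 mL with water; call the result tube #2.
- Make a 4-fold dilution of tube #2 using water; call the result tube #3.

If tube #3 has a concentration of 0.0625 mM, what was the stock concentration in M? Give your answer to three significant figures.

0.100 M

Step 1: 0.8 mL brought to 16 mL → factor 16/0.8 = 20
Step 2: 0.2 mL brought to 4 mL → factor 4/0.2 = 20
Step 3: 4-fold → factor 4
Overall dilution factor = 20 × 20 × 4 = 1600
Stock = 0.0625 mM × 1600 = 100.0 mM = 0.100 M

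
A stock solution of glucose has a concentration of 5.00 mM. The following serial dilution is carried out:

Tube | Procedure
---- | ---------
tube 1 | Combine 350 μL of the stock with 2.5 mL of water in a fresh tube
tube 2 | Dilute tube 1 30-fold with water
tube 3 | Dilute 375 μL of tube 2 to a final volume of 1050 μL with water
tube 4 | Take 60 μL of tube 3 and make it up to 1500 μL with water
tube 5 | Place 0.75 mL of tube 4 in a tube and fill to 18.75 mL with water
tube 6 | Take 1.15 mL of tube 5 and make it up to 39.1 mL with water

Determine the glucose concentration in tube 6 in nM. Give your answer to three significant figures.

Step 1: 350 μL + 2.5 mL = 2850 μL total → factor 2850/350 = 8.1429
Step 2: 30-fold → factor 30
Step 3: 375 μL brought to 1050 μL → factor 1050/375 = 2.8
Step 4: 60 μL brought to 1500 μL → factor 1500/60 = 25
Step 5: 0.75 mL brought to 18.75 mL → factor 18.75/0.75 = 25
Step 6: 1.15 mL brought to 39.1 mL → factor 39.1/1.15 = 34
Overall dilution factor = 8.1429 × 30 × 2.8 × 25 × 25 × 34 = 1.4535 × 10^7
Final = 5.00 mM / 1.4535 × 10^7 = 3.440 × 10^-7 mM = 0.344 nM

0.344 nM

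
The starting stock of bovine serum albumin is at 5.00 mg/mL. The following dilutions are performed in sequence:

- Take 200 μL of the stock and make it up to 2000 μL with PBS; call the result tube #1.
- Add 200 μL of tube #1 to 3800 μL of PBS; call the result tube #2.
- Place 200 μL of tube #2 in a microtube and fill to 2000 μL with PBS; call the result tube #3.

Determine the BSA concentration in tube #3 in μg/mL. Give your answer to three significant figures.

Step 1: 200 μL brought to 2000 μL → factor 2000/200 = 10
Step 2: 200 μL + 3800 μL = 4000 μL total → factor 4000/200 = 20
Step 3: 200 μL brought to 2000 μL → factor 2000/200 = 10
Overall dilution factor = 10 × 20 × 10 = 2000
Final = 5.00 mg/mL / 2000 = 0.002500 mg/mL = 2.50 μg/mL

2.50 μg/mL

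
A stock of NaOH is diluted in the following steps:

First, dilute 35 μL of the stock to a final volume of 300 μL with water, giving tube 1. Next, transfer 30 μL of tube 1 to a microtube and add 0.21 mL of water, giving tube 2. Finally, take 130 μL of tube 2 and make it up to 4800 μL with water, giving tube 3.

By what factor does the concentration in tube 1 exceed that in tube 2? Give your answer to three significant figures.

8.00

Step 1: 35 μL brought to 300 μL → factor 300/35 = 8.5714
Step 2: 30 μL + 0.21 mL = 240 μL total → factor 240/30 = 8
Dilution factor to tube 1 = 8.5714; to tube 2 = 68.571
[tube 1]/[tube 2] = (factor to tube 2)/(factor to tube 1) = 68.571/8.5714 = 8.00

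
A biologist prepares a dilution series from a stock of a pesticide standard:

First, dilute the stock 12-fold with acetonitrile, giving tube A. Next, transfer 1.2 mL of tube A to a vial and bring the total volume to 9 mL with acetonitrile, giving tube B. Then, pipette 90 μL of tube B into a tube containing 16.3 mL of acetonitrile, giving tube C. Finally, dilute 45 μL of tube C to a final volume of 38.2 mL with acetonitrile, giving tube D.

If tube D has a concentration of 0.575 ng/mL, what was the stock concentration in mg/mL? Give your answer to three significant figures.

8.00 mg/mL

Step 1: 12-fold → factor 12
Step 2: 1.2 mL brought to 9 mL → factor 9/1.2 = 7.5
Step 3: 90 μL + 16.3 mL = 16390 μL total → factor 16390/90 = 182.11
Step 4: 45 μL brought to 38.2 mL → factor 38200/45 = 848.89
Overall dilution factor = 12 × 7.5 × 182.11 × 848.89 = 1.3913 × 10^7
Stock = 0.575 ng/mL × 1.3913 × 10^7 = 8.000 × 10^6 ng/mL = 8.00 mg/mL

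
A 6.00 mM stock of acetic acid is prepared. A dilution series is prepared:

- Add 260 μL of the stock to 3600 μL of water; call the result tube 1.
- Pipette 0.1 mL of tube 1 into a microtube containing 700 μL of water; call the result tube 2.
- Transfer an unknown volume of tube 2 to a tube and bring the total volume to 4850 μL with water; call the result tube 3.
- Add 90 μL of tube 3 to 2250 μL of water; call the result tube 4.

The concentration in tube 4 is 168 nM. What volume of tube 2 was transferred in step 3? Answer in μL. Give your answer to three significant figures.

Step 1: 260 μL + 3600 μL = 3860 μL total → factor 3860/260 = 14.846
Step 2: 0.1 mL + 700 μL = 0.8 mL total → factor 0.8/0.1 = 8
Step 3: v brought to 4850 μL → factor = 4850 μL/v
Step 4: 90 μL + 2250 μL = 2340 μL total → factor 2340/90 = 26
Product of known-step factors = 3088
Overall factor = 6.00 mM / (168 nM) = 35714
Step-3 factor = 35714 / 3088 = 11.566
v = 4850 μL / 11.566 = 419 μL

419 μL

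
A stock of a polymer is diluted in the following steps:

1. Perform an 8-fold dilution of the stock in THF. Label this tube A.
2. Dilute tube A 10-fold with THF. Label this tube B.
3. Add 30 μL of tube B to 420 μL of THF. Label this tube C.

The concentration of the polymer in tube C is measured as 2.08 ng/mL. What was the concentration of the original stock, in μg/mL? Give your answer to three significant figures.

2.50 μg/mL

Step 1: 8-fold → factor 8
Step 2: 10-fold → factor 10
Step 3: 30 μL + 420 μL = 450 μL total → factor 450/30 = 15
Overall dilution factor = 8 × 10 × 15 = 1200
Stock = 2.08 ng/mL × 1200 = 2496 ng/mL = 2.50 μg/mL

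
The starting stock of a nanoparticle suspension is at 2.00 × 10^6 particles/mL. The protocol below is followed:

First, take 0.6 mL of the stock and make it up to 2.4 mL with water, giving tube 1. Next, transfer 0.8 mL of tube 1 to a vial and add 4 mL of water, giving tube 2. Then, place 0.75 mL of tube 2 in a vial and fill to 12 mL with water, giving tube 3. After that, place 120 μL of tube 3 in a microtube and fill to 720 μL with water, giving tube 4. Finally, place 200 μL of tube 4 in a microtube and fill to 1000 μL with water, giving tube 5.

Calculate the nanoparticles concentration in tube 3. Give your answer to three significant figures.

Step 1: 0.6 mL brought to 2.4 mL → factor 2.4/0.6 = 4
Step 2: 0.8 mL + 4 mL = 4.8 mL total → factor 4.8/0.8 = 6
Step 3: 0.75 mL brought to 12 mL → factor 12/0.75 = 16
Dilution factor through tube 3 = 4 × 6 × 16 = 384
[tube 3] = 2.00 × 10^6 particles/mL / 384 = 5.21 × 10^3 particles/mL

5.21 × 10^3 particles/mL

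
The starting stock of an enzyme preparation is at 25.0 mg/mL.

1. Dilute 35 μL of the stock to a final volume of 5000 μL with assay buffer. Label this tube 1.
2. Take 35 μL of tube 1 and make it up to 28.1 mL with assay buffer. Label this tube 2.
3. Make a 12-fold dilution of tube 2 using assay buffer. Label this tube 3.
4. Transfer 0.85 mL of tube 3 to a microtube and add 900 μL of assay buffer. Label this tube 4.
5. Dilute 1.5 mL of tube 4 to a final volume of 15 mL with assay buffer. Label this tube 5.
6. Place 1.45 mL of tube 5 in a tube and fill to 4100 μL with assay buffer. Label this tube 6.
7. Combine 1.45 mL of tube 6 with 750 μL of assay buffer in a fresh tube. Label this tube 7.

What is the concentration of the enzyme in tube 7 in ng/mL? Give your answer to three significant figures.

0.206 ng/mL

Step 1: 35 μL brought to 5000 μL → factor 5000/35 = 142.86
Step 2: 35 μL brought to 28.1 mL → factor 28100/35 = 802.86
Step 3: 12-fold → factor 12
Step 4: 0.85 mL + 900 μL = 1.75 mL total → factor 1.75/0.85 = 2.0588
Step 5: 1.5 mL brought to 15 mL → factor 15/1.5 = 10
Step 6: 1.45 mL brought to 4100 μL → factor 4.1/1.45 = 2.8276
Step 7: 1.45 mL + 750 μL = 2.2 mL total → factor 2.2/1.45 = 1.5172
Overall dilution factor = 142.86 × 802.86 × 12 × 2.0588 × 10 × 2.8276 × 1.5172 = 1.2157 × 10^8
Final = 25.0 mg/mL / 1.2157 × 10^8 = 2.057 × 10^-7 mg/mL = 0.206 ng/mL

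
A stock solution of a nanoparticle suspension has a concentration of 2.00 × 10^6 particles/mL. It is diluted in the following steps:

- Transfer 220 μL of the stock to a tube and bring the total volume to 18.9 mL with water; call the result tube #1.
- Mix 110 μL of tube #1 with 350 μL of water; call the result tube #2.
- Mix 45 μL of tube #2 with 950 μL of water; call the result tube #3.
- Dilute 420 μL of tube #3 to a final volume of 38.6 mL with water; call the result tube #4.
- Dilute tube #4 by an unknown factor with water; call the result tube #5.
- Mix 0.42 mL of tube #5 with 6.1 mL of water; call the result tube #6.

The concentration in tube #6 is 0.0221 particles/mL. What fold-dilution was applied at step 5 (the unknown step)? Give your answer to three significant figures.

Step 1: 220 μL brought to 18.9 mL → factor 18900/220 = 85.909
Step 2: 110 μL + 350 μL = 460 μL total → factor 460/110 = 4.1818
Step 3: 45 μL + 950 μL = 995 μL total → factor 995/45 = 22.111
Step 4: 420 μL brought to 38.6 mL → factor 38600/420 = 91.905
Step 5: unknown factor x
Step 6: 0.42 mL + 6.1 mL = 6.52 mL total → factor 6.52/0.42 = 15.524
Product of known-step factors = 1.1333 × 10^7
Overall factor = 2.00 × 10^6 particles/mL / (0.0221 particles/mL) = 9.0498 × 10^7
x = 9.0498 × 10^7 / 1.1333 × 10^7 = 7.99

7.99-fold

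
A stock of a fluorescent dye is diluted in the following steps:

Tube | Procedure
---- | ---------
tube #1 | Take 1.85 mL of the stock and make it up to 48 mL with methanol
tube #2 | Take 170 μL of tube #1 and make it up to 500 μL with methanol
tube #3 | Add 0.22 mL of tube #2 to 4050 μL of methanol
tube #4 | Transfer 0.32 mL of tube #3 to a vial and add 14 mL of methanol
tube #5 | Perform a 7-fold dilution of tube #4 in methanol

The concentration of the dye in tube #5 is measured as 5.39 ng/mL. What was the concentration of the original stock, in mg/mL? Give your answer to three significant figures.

2.50 mg/mL

Step 1: 1.85 mL brought to 48 mL → factor 48/1.85 = 25.946
Step 2: 170 μL brought to 500 μL → factor 500/170 = 2.9412
Step 3: 0.22 mL + 4050 μL = 4.27 mL total → factor 4.27/0.22 = 19.409
Step 4: 0.32 mL + 14 mL = 14.32 mL total → factor 14.32/0.32 = 44.75
Step 5: 7-fold → factor 7
Overall dilution factor = 25.946 × 2.9412 × 19.409 × 44.75 × 7 = 4.6397 × 10^5
Stock = 5.39 ng/mL × 4.6397 × 10^5 = 2.501 × 10^6 ng/mL = 2.50 mg/mL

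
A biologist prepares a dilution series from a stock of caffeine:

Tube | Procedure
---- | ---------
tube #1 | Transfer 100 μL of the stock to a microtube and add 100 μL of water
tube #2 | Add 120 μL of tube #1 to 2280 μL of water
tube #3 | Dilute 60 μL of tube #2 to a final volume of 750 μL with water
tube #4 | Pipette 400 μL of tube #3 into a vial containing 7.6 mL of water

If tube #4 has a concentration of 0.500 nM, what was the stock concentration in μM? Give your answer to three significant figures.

5.00 μM

Step 1: 100 μL + 100 μL = 200 μL total → factor 200/100 = 2
Step 2: 120 μL + 2280 μL = 2400 μL total → factor 2400/120 = 20
Step 3: 60 μL brought to 750 μL → factor 750/60 = 12.5
Step 4: 400 μL + 7.6 mL = 8000 μL total → factor 8000/400 = 20
Overall dilution factor = 2 × 20 × 12.5 × 20 = 10000
Stock = 0.500 nM × 10000 = 5000 nM = 5.00 μM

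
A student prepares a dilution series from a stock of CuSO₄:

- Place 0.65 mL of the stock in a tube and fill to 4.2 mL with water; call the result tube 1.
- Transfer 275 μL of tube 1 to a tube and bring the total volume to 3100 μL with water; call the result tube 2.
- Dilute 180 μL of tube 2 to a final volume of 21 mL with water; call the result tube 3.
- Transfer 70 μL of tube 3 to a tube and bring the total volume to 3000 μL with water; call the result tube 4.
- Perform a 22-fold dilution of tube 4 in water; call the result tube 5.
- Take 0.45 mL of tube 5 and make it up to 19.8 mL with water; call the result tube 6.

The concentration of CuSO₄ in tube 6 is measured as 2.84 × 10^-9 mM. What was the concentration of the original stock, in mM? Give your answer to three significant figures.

1.00 mM

Step 1: 0.65 mL brought to 4.2 mL → factor 4.2/0.65 = 6.4615
Step 2: 275 μL brought to 3100 μL → factor 3100/275 = 11.273
Step 3: 180 μL brought to 21 mL → factor 21000/180 = 116.67
Step 4: 70 μL brought to 3000 μL → factor 3000/70 = 42.857
Step 5: 22-fold → factor 22
Step 6: 0.45 mL brought to 19.8 mL → factor 19.8/0.45 = 44
Overall dilution factor = 6.4615 × 11.273 × 116.67 × 42.857 × 22 × 44 = 3.5254 × 10^8
Stock = 2.84 × 10^-9 mM × 3.5254 × 10^8 = 1.00 mM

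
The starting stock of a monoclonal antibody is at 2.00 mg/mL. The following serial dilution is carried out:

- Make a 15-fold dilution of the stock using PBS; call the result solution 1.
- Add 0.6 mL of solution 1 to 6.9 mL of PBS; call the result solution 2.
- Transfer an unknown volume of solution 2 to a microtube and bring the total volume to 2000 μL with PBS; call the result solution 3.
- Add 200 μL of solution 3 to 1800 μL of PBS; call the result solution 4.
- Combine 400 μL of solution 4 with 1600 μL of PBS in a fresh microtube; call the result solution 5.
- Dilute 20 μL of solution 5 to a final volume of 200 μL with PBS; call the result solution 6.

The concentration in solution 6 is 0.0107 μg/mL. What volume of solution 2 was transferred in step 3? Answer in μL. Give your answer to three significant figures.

Step 1: 15-fold → factor 15
Step 2: 0.6 mL + 6.9 mL = 7.5 mL total → factor 7.5/0.6 = 12.5
Step 3: v brought to 2000 μL → factor = 2000 μL/v
Step 4: 200 μL + 1800 μL = 2000 μL total → factor 2000/200 = 10
Step 5: 400 μL + 1600 μL = 2000 μL total → factor 2000/400 = 5
Step 6: 20 μL brought to 200 μL → factor 200/20 = 10
Product of known-step factors = 93750
Overall factor = 2.00 mg/mL / (0.0107 μg/mL) = 1.8692 × 10^5
Step-3 factor = 1.8692 × 10^5 / 93750 = 1.9938
v = 2000 μL / 1.9938 = 1.00 × 10^3 μL

1.00 × 10^3 μL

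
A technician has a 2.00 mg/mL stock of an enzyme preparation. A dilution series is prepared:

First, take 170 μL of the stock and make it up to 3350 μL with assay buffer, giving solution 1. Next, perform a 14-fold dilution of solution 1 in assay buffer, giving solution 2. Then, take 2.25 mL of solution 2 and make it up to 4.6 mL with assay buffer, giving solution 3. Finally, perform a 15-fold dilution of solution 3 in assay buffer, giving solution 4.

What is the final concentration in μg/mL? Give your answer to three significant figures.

0.236 μg/mL

Step 1: 170 μL brought to 3350 μL → factor 3350/170 = 19.706
Step 2: 14-fold → factor 14
Step 3: 2.25 mL brought to 4.6 mL → factor 4.6/2.25 = 2.0444
Step 4: 15-fold → factor 15
Overall dilution factor = 19.706 × 14 × 2.0444 × 15 = 8460.4
Final = 2.00 mg/mL / 8460.4 = 0.0002364 mg/mL = 0.236 μg/mL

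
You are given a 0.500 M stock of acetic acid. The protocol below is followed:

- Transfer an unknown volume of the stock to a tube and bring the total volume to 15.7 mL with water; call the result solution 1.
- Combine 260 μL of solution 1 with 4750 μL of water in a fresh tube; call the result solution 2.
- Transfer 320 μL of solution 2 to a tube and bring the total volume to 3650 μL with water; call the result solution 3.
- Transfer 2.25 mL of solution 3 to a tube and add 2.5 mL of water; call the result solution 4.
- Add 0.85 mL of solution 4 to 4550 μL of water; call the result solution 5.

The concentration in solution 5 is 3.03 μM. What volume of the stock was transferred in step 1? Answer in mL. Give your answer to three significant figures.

0.280 mL

Step 1: v brought to 15.7 mL → factor = 15.7 mL/v
Step 2: 260 μL + 4750 μL = 5010 μL total → factor 5010/260 = 19.269
Step 3: 320 μL brought to 3650 μL → factor 3650/320 = 11.406
Step 4: 2.25 mL + 2.5 mL = 4.75 mL total → factor 4.75/2.25 = 2.1111
Step 5: 0.85 mL + 4550 μL = 5.4 mL total → factor 5.4/0.85 = 6.3529
Product of known-step factors = 2947.8
Overall factor = 0.500 M / (3.03 μM) = 1.6502 × 10^5
Step-1 factor = 1.6502 × 10^5 / 2947.8 = 55.98
v = 15.7 mL / 55.98 = 0.280 mL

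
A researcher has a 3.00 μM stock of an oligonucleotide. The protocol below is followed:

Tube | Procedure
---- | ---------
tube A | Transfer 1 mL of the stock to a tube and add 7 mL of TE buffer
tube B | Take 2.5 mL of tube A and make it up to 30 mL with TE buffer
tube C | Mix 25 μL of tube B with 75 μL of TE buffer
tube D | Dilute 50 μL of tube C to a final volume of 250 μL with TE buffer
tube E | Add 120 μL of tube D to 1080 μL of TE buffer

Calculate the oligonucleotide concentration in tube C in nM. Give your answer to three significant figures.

7.81 nM

Step 1: 1 mL + 7 mL = 8 mL total → factor 8/1 = 8
Step 2: 2.5 mL brought to 30 mL → factor 30/2.5 = 12
Step 3: 25 μL + 75 μL = 100 μL total → factor 100/25 = 4
Dilution factor through tube C = 8 × 12 × 4 = 384
[tube C] = 3.00 μM / 384 = 0.007812 μM = 7.81 nM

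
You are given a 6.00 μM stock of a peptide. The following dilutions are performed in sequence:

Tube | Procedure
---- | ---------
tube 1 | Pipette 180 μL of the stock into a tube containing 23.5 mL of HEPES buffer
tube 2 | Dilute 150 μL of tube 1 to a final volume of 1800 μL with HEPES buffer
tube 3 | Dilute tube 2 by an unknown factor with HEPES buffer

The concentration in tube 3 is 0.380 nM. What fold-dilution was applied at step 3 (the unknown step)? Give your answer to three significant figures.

Step 1: 180 μL + 23.5 mL = 23680 μL total → factor 23680/180 = 131.56
Step 2: 150 μL brought to 1800 μL → factor 1800/150 = 12
Step 3: unknown factor x
Product of known-step factors = 1578.7
Overall factor = 6.00 μM / (0.380 nM) = 15789
x = 15789 / 1578.7 = 10.0

10.0-fold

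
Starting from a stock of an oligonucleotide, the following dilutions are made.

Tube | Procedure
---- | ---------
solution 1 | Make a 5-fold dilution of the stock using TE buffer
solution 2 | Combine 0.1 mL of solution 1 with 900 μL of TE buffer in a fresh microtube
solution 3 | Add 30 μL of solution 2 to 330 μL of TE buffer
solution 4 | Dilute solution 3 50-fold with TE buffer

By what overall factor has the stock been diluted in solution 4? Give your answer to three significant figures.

3.00 × 10^4

Step 1: 5-fold → factor 5
Step 2: 0.1 mL + 900 μL = 1 mL total → factor 1/0.1 = 10
Step 3: 30 μL + 330 μL = 360 μL total → factor 360/30 = 12
Step 4: 50-fold → factor 50
Overall dilution factor = 5 × 10 × 12 × 50 = 30000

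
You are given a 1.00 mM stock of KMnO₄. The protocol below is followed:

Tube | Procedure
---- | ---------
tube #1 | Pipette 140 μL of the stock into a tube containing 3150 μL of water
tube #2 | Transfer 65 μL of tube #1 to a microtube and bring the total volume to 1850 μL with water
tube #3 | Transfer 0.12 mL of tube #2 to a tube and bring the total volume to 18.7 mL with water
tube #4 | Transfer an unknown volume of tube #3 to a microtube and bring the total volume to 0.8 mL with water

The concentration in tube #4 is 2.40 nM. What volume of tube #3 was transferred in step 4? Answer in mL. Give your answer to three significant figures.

Step 1: 140 μL + 3150 μL = 3290 μL total → factor 3290/140 = 23.5
Step 2: 65 μL brought to 1850 μL → factor 1850/65 = 28.462
Step 3: 0.12 mL brought to 18.7 mL → factor 18.7/0.12 = 155.83
Step 4: v brought to 0.8 mL → factor = 0.8 mL/v
Product of known-step factors = 1.0423 × 10^5
Overall factor = 1.00 mM / (2.40 nM) = 4.1667 × 10^5
Step-4 factor = 4.1667 × 10^5 / 1.0423 × 10^5 = 3.9976
v = 0.8 mL / 3.9976 = 0.200 mL

0.200 mL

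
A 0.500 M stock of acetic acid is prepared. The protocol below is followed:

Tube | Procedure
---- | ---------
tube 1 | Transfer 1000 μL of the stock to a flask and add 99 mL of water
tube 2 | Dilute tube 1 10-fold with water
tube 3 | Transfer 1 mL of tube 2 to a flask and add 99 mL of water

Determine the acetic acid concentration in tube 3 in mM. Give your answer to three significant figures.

0.00500 mM

Step 1: 1000 μL + 99 mL = 1 × 10^5 μL total → factor 1 × 10^5/1000 = 100
Step 2: 10-fold → factor 10
Step 3: 1 mL + 99 mL = 100 mL total → factor 100/1 = 100
Overall dilution factor = 100 × 10 × 100 = 1 × 10^5
Final = 0.500 M / 1 × 10^5 = 5.000 × 10^-6 M = 0.00500 mM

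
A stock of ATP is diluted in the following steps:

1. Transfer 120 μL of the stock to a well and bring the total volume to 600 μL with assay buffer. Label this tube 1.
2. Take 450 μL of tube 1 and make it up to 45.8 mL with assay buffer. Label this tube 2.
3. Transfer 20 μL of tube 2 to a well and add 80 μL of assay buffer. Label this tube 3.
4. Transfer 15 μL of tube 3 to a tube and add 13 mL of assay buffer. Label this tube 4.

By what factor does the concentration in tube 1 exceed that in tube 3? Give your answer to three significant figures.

Step 1: 120 μL brought to 600 μL → factor 600/120 = 5
Step 2: 450 μL brought to 45.8 mL → factor 45800/450 = 101.78
Step 3: 20 μL + 80 μL = 100 μL total → factor 100/20 = 5
Dilution factor to tube 1 = 5; to tube 3 = 2544.4
[tube 1]/[tube 3] = (factor to tube 3)/(factor to tube 1) = 2544.4/5 = 509

509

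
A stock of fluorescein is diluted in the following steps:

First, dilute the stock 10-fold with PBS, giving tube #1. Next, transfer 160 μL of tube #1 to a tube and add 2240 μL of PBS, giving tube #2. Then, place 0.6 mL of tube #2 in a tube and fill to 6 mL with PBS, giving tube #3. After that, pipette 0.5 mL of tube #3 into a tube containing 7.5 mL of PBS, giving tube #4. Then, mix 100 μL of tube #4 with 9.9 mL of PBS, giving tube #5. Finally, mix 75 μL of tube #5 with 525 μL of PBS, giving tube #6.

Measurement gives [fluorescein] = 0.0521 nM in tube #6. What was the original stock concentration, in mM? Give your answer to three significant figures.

1.00 mM

Step 1: 10-fold → factor 10
Step 2: 160 μL + 2240 μL = 2400 μL total → factor 2400/160 = 15
Step 3: 0.6 mL brought to 6 mL → factor 6/0.6 = 10
Step 4: 0.5 mL + 7.5 mL = 8 mL total → factor 8/0.5 = 16
Step 5: 100 μL + 9.9 mL = 10000 μL total → factor 10000/100 = 100
Step 6: 75 μL + 525 μL = 600 μL total → factor 600/75 = 8
Overall dilution factor = 10 × 15 × 10 × 16 × 100 × 8 = 1.92 × 10^7
Stock = 0.0521 nM × 1.92 × 10^7 = 1.000 × 10^6 nM = 1.00 mM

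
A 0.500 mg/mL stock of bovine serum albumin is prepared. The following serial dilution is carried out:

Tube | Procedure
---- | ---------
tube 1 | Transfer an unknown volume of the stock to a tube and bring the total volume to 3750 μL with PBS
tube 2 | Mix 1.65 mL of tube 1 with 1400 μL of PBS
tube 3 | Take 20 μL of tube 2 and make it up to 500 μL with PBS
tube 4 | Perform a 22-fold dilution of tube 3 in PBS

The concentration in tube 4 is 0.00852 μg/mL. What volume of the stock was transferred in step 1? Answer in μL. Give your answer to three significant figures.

Step 1: v brought to 3750 μL → factor = 3750 μL/v
Step 2: 1.65 mL + 1400 μL = 3.05 mL total → factor 3.05/1.65 = 1.8485
Step 3: 20 μL brought to 500 μL → factor 500/20 = 25
Step 4: 22-fold → factor 22
Product of known-step factors = 1016.7
Overall factor = 0.500 mg/mL / (0.00852 μg/mL) = 58685
Step-1 factor = 58685 / 1016.7 = 57.723
v = 3750 μL / 57.723 = 65.0 μL

65.0 μL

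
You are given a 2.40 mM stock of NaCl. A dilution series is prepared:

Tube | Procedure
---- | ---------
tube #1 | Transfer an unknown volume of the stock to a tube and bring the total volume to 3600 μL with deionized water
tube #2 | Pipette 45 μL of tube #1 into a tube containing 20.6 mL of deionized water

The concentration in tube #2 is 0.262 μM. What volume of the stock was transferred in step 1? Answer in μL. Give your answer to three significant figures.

Step 1: v brought to 3600 μL → factor = 3600 μL/v
Step 2: 45 μL + 20.6 mL = 20645 μL total → factor 20645/45 = 458.78
Product of known-step factors = 458.78
Overall factor = 2.40 mM / (0.262 μM) = 9160.3
Step-1 factor = 9160.3 / 458.78 = 19.967
v = 3600 μL / 19.967 = 180 μL

180 μL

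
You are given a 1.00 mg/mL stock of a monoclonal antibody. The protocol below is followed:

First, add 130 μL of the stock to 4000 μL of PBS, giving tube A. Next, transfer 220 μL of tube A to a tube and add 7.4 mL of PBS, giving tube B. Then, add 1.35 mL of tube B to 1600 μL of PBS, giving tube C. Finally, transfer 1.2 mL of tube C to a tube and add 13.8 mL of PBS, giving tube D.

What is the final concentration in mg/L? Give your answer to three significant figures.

Step 1: 130 μL + 4000 μL = 4130 μL total → factor 4130/130 = 31.769
Step 2: 220 μL + 7.4 mL = 7620 μL total → factor 7620/220 = 34.636
Step 3: 1.35 mL + 1600 μL = 2.95 mL total → factor 2.95/1.35 = 2.1852
Step 4: 1.2 mL + 13.8 mL = 15 mL total → factor 15/1.2 = 12.5
Overall dilution factor = 31.769 × 34.636 × 2.1852 × 12.5 = 30056
Final = 1.00 mg/mL / 30056 = 3.327 × 10^-5 mg/mL = 0.0333 mg/L

0.0333 mg/L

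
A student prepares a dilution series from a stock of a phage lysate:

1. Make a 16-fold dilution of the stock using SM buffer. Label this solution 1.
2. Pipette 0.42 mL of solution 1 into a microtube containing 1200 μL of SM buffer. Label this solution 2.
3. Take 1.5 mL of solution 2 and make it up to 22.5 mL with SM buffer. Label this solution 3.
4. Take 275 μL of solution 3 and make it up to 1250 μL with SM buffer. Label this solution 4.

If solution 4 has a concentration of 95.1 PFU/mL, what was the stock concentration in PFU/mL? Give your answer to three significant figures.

4.00 × 10^5 PFU/mL

Step 1: 16-fold → factor 16
Step 2: 0.42 mL + 1200 μL = 1.62 mL total → factor 1.62/0.42 = 3.8571
Step 3: 1.5 mL brought to 22.5 mL → factor 22.5/1.5 = 15
Step 4: 275 μL brought to 1250 μL → factor 1250/275 = 4.5455
Overall dilution factor = 16 × 3.8571 × 15 × 4.5455 = 4207.8
Stock = 95.1 PFU/mL × 4207.8 = 4.00 × 10^5 PFU/mL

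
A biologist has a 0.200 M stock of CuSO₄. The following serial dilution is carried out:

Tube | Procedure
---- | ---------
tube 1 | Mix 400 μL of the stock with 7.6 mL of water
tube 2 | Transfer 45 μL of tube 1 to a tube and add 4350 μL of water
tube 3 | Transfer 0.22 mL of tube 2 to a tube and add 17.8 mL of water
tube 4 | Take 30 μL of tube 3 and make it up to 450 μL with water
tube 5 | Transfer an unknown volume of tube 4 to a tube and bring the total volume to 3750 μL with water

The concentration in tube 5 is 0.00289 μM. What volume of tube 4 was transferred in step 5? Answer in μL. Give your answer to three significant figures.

Step 1: 400 μL + 7.6 mL = 8000 μL total → factor 8000/400 = 20
Step 2: 45 μL + 4350 μL = 4395 μL total → factor 4395/45 = 97.667
Step 3: 0.22 mL + 17.8 mL = 18.02 mL total → factor 18.02/0.22 = 81.909
Step 4: 30 μL brought to 450 μL → factor 450/30 = 15
Step 5: v brought to 3750 μL → factor = 3750 μL/v
Product of known-step factors = 2.3999 × 10^6
Overall factor = 0.200 M / (0.00289 μM) = 6.9204 × 10^7
Step-5 factor = 6.9204 × 10^7 / 2.3999 × 10^6 = 28.836
v = 3750 μL / 28.836 = 130 μL

130 μL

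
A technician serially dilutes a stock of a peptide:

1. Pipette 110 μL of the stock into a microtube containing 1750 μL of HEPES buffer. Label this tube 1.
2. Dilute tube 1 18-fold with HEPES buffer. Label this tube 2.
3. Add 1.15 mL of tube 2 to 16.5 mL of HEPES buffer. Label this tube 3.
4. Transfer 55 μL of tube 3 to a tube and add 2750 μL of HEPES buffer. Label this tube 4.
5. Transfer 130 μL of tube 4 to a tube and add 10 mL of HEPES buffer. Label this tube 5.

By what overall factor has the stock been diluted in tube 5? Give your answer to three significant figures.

Step 1: 110 μL + 1750 μL = 1860 μL total → factor 1860/110 = 16.909
Step 2: 18-fold → factor 18
Step 3: 1.15 mL + 16.5 mL = 17.65 mL total → factor 17.65/1.15 = 15.348
Step 4: 55 μL + 2750 μL = 2805 μL total → factor 2805/55 = 51
Step 5: 130 μL + 10 mL = 10130 μL total → factor 10130/130 = 77.923
Overall dilution factor = 16.909 × 18 × 15.348 × 51 × 77.923 = 1.8564 × 10^7

1.86 × 10^7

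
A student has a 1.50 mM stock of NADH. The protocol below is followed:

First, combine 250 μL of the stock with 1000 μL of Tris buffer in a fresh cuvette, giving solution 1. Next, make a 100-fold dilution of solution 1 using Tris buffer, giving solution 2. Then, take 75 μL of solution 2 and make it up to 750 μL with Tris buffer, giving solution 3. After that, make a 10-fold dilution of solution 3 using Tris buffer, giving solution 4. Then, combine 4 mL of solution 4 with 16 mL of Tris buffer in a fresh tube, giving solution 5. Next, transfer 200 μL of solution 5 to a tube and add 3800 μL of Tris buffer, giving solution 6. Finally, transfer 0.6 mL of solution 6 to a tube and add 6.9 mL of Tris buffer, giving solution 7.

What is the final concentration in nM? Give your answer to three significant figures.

0.0240 nM

Step 1: 250 μL + 1000 μL = 1250 μL total → factor 1250/250 = 5
Step 2: 100-fold → factor 100
Step 3: 75 μL brought to 750 μL → factor 750/75 = 10
Step 4: 10-fold → factor 10
Step 5: 4 mL + 16 mL = 20 mL total → factor 20/4 = 5
Step 6: 200 μL + 3800 μL = 4000 μL total → factor 4000/200 = 20
Step 7: 0.6 mL + 6.9 mL = 7.5 mL total → factor 7.5/0.6 = 12.5
Overall dilution factor = 5 × 100 × 10 × 10 × 5 × 20 × 12.5 = 6.25 × 10^7
Final = 1.50 mM / 6.25 × 10^7 = 2.400 × 10^-8 mM = 0.0240 nM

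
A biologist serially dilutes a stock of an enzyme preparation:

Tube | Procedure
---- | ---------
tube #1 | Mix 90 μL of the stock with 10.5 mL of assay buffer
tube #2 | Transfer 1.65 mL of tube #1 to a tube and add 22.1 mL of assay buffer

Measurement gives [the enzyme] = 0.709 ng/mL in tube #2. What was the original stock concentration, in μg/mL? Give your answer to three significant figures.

1.20 μg/mL

Step 1: 90 μL + 10.5 mL = 10590 μL total → factor 10590/90 = 117.67
Step 2: 1.65 mL + 22.1 mL = 23.75 mL total → factor 23.75/1.65 = 14.394
Overall dilution factor = 117.67 × 14.394 = 1693.7
Stock = 0.709 ng/mL × 1693.7 = 1201 ng/mL = 1.20 μg/mL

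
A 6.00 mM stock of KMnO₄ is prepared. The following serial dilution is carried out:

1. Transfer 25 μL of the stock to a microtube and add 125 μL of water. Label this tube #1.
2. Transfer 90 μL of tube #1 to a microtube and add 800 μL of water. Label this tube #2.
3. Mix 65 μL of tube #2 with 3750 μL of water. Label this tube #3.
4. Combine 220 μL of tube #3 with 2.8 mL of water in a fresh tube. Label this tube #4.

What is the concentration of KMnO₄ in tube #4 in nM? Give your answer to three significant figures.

126 nM

Step 1: 25 μL + 125 μL = 150 μL total → factor 150/25 = 6
Step 2: 90 μL + 800 μL = 890 μL total → factor 890/90 = 9.8889
Step 3: 65 μL + 3750 μL = 3815 μL total → factor 3815/65 = 58.692
Step 4: 220 μL + 2.8 mL = 3020 μL total → factor 3020/220 = 13.727
Overall dilution factor = 6 × 9.8889 × 58.692 × 13.727 = 47804
Final = 6.00 mM / 47804 = 0.0001255 mM = 126 nM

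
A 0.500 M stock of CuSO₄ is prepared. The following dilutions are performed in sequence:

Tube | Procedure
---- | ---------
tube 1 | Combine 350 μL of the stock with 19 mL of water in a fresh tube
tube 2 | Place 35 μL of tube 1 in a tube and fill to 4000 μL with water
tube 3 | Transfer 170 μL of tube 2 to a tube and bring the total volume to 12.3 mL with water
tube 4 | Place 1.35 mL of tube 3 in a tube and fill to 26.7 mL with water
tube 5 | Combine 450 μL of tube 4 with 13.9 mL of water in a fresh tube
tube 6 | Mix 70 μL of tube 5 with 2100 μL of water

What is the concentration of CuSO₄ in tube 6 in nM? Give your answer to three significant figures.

0.0559 nM

Step 1: 350 μL + 19 mL = 19350 μL total → factor 19350/350 = 55.286
Step 2: 35 μL brought to 4000 μL → factor 4000/35 = 114.29
Step 3: 170 μL brought to 12.3 mL → factor 12300/170 = 72.353
Step 4: 1.35 mL brought to 26.7 mL → factor 26.7/1.35 = 19.778
Step 5: 450 μL + 13.9 mL = 14350 μL total → factor 14350/450 = 31.889
Step 6: 70 μL + 2100 μL = 2170 μL total → factor 2170/70 = 31
Overall dilution factor = 55.286 × 114.29 × 72.353 × 19.778 × 31.889 × 31 = 8.938 × 10^9
Final = 0.500 M / 8.938 × 10^9 = 5.594 × 10^-11 M = 0.0559 nM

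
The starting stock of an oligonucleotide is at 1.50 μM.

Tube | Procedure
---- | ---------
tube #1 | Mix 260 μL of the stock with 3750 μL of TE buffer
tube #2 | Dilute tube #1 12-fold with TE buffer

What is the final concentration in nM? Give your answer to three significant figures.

Step 1: 260 μL + 3750 μL = 4010 μL total → factor 4010/260 = 15.423
Step 2: 12-fold → factor 12
Overall dilution factor = 15.423 × 12 = 185.08
Final = 1.50 μM / 185.08 = 0.008105 μM = 8.10 nM

8.10 nM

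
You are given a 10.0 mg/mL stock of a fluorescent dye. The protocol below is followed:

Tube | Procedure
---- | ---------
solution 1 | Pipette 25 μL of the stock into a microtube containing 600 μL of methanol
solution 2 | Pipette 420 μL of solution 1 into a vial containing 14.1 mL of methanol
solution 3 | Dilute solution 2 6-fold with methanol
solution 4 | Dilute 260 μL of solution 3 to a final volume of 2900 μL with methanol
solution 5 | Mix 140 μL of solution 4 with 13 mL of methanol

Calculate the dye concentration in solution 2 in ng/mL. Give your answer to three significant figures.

Step 1: 25 μL + 600 μL = 625 μL total → factor 625/25 = 25
Step 2: 420 μL + 14.1 mL = 14520 μL total → factor 14520/420 = 34.571
Dilution factor through solution 2 = 25 × 34.571 = 864.29
[solution 2] = 10.0 mg/mL / 864.29 = 0.01157 mg/mL = 1.16 × 10^4 ng/mL

1.16 × 10^4 ng/mL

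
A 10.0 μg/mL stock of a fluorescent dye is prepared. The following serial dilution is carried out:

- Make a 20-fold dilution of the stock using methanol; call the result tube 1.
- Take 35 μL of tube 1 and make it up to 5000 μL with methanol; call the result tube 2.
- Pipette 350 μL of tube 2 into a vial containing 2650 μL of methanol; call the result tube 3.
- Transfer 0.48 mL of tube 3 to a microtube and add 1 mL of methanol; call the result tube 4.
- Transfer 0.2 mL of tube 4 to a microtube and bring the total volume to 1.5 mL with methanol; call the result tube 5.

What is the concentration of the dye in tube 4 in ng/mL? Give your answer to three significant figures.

0.132 ng/mL

Step 1: 20-fold → factor 20
Step 2: 35 μL brought to 5000 μL → factor 5000/35 = 142.86
Step 3: 350 μL + 2650 μL = 3000 μL total → factor 3000/350 = 8.5714
Step 4: 0.48 mL + 1 mL = 1.48 mL total → factor 1.48/0.48 = 3.0833
Dilution factor through tube 4 = 20 × 142.86 × 8.5714 × 3.0833 = 75510
[tube 4] = 10.0 μg/mL / 75510 = 0.0001324 μg/mL = 0.132 ng/mL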